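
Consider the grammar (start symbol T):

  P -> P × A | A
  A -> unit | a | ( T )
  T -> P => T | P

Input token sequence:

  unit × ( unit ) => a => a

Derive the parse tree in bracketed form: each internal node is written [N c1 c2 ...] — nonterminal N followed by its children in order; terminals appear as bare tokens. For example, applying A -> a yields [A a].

[T [P [P [A unit]] × [A ( [T [P [A unit]]] )]] => [T [P [A a]] => [T [P [A a]]]]]

T
P => T
P × A => T
A × A => T
unit × A => T
unit × ( T ) => T
unit × ( P ) => T
unit × ( A ) => T
unit × ( unit ) => T
unit × ( unit ) => P => T
unit × ( unit ) => A => T
unit × ( unit ) => a => T
unit × ( unit ) => a => P
unit × ( unit ) => a => A
unit × ( unit ) => a => a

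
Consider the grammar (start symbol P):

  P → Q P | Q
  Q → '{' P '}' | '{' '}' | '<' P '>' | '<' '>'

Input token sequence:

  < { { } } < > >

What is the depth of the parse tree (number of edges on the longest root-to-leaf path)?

[P [Q < [P [Q { [P [Q { }]] }] [P [Q < >]]] >]]

6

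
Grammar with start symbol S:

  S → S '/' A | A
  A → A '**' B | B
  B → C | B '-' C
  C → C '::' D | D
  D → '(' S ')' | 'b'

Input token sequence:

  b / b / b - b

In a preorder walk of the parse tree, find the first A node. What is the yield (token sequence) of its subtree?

[S [S [S [A [B [C [D b]]]]] / [A [B [C [D b]]]]] / [A [B [B [C [D b]]] - [C [D b]]]]]

b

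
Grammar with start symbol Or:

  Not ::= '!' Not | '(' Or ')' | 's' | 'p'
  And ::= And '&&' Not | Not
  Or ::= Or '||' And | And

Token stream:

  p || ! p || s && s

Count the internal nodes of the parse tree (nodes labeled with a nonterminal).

12

[Or [Or [Or [And [Not p]]] || [And [Not ! [Not p]]]] || [And [And [Not s]] && [Not s]]]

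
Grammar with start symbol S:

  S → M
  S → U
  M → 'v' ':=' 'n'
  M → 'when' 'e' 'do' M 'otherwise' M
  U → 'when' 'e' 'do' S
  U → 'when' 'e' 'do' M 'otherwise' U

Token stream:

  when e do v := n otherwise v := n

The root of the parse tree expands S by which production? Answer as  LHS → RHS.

S → M

[S [M when e do [M v := n] otherwise [M v := n]]]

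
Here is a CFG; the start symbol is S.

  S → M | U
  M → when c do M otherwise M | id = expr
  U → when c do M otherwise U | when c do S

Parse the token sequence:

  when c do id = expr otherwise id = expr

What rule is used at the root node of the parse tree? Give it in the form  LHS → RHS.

[S [M when c do [M id = expr] otherwise [M id = expr]]]

S → M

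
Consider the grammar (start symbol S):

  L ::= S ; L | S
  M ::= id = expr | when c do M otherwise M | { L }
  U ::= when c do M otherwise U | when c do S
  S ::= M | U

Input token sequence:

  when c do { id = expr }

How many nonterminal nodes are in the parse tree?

7

[S [U when c do [S [M { [L [S [M id = expr]]] }]]]]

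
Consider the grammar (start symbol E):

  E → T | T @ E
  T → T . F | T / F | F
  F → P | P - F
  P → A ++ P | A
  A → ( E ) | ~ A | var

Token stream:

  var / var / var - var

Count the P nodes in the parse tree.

4

[E [T [T [T [F [P [A var]]]] / [F [P [A var]]]] / [F [P [A var]] - [F [P [A var]]]]]]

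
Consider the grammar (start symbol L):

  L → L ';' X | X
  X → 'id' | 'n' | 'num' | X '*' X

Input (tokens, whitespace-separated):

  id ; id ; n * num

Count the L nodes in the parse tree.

3

[L [L [L [X id]] ; [X id]] ; [X [X n] * [X num]]]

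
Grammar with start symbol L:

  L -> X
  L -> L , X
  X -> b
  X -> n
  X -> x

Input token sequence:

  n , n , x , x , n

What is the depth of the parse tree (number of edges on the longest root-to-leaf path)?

6

[L [L [L [L [L [X n]] , [X n]] , [X x]] , [X x]] , [X n]]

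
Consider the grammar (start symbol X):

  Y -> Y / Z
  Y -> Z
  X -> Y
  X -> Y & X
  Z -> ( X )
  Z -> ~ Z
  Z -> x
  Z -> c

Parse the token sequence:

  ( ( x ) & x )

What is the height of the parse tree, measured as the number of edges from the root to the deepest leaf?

9

[X [Y [Z ( [X [Y [Z ( [X [Y [Z x]]] )]] & [X [Y [Z x]]]] )]]]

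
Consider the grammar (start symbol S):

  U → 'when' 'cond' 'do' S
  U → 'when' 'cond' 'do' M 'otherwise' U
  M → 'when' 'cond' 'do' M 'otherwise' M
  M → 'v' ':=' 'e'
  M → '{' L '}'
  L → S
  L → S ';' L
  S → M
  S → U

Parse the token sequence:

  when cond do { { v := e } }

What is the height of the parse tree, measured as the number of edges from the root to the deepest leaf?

[S [U when cond do [S [M { [L [S [M { [L [S [M v := e]]] }]]] }]]]]

10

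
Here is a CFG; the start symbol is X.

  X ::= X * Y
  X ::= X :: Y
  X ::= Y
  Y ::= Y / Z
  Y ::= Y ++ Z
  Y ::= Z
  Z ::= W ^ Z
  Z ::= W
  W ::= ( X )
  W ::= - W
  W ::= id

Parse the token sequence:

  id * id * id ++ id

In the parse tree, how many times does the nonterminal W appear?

4

[X [X [X [Y [Z [W id]]]] * [Y [Z [W id]]]] * [Y [Y [Z [W id]]] ++ [Z [W id]]]]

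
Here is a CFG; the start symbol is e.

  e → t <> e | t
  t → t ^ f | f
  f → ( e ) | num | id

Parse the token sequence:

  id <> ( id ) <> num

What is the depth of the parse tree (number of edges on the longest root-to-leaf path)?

7

[e [t [f id]] <> [e [t [f ( [e [t [f id]]] )]] <> [e [t [f num]]]]]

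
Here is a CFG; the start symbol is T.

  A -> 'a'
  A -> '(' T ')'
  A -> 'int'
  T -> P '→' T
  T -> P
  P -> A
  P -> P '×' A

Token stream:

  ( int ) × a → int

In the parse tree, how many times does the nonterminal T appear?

3

[T [P [P [A ( [T [P [A int]]] )]] × [A a]] → [T [P [A int]]]]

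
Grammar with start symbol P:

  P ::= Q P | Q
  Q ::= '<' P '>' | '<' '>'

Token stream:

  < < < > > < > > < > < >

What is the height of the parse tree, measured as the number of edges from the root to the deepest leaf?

6

[P [Q < [P [Q < [P [Q < >]] >] [P [Q < >]]] >] [P [Q < >] [P [Q < >]]]]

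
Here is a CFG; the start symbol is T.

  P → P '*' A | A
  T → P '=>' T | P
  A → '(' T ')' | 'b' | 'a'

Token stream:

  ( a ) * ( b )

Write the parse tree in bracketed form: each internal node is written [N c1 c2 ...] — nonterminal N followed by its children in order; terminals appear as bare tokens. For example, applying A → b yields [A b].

[T [P [P [A ( [T [P [A a]]] )]] * [A ( [T [P [A b]]] )]]]

T
P
P * A
A * A
( T ) * A
( P ) * A
( A ) * A
( a ) * A
( a ) * ( T )
( a ) * ( P )
( a ) * ( A )
( a ) * ( b )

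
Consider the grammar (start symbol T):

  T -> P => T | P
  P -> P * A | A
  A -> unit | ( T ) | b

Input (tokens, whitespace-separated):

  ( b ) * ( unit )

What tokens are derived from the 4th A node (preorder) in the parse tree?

unit

[T [P [P [A ( [T [P [A b]]] )]] * [A ( [T [P [A unit]]] )]]]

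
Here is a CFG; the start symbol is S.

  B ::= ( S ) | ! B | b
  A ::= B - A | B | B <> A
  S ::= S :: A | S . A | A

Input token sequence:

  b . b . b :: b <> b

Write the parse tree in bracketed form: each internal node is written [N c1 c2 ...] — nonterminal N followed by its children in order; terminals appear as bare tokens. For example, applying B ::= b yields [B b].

S
S :: A
S . A :: A
S . A . A :: A
A . A . A :: A
B . A . A :: A
b . A . A :: A
b . B . A :: A
b . b . A :: A
b . b . B :: A
b . b . b :: A
b . b . b :: B <> A
b . b . b :: b <> A
b . b . b :: b <> B
b . b . b :: b <> b

[S [S [S [S [A [B b]]] . [A [B b]]] . [A [B b]]] :: [A [B b] <> [A [B b]]]]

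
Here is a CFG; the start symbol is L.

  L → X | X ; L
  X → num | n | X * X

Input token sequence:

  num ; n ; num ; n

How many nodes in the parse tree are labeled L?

4

[L [X num] ; [L [X n] ; [L [X num] ; [L [X n]]]]]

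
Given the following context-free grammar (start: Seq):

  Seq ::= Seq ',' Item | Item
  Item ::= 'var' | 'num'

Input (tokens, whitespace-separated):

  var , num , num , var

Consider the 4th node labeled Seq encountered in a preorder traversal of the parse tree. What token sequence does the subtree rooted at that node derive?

[Seq [Seq [Seq [Seq [Item var]] , [Item num]] , [Item num]] , [Item var]]

var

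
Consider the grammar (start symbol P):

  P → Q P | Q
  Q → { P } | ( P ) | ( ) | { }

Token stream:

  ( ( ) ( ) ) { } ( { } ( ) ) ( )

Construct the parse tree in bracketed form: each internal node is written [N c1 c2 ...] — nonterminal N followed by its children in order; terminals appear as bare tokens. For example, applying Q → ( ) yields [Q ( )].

[P [Q ( [P [Q ( )] [P [Q ( )]]] )] [P [Q { }] [P [Q ( [P [Q { }] [P [Q ( )]]] )] [P [Q ( )]]]]]

P
Q P
( P ) P
( Q P ) P
( ( ) P ) P
( ( ) Q ) P
( ( ) ( ) ) P
( ( ) ( ) ) Q P
( ( ) ( ) ) { } P
( ( ) ( ) ) { } Q P
( ( ) ( ) ) { } ( P ) P
( ( ) ( ) ) { } ( Q P ) P
( ( ) ( ) ) { } ( { } P ) P
( ( ) ( ) ) { } ( { } Q ) P
( ( ) ( ) ) { } ( { } ( ) ) P
( ( ) ( ) ) { } ( { } ( ) ) Q
( ( ) ( ) ) { } ( { } ( ) ) ( )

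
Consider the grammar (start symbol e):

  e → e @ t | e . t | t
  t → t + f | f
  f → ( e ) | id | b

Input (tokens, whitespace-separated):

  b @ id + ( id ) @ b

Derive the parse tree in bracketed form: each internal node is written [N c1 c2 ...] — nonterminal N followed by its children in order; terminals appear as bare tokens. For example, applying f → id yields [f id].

[e [e [e [t [f b]]] @ [t [t [f id]] + [f ( [e [t [f id]]] )]]] @ [t [f b]]]

e
e @ t
e @ t @ t
t @ t @ t
f @ t @ t
b @ t @ t
b @ t + f @ t
b @ f + f @ t
b @ id + f @ t
b @ id + ( e ) @ t
b @ id + ( t ) @ t
b @ id + ( f ) @ t
b @ id + ( id ) @ t
b @ id + ( id ) @ f
b @ id + ( id ) @ b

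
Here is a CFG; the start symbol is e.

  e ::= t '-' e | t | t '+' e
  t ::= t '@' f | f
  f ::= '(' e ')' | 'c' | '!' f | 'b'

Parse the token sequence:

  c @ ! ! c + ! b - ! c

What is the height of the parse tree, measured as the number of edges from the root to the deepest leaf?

[e [t [t [f c]] @ [f ! [f ! [f c]]]] + [e [t [f ! [f b]]] - [e [t [f ! [f c]]]]]]

6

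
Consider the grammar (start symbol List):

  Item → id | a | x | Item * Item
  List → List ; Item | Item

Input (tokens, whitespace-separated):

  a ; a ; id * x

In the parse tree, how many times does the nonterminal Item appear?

5

[List [List [List [Item a]] ; [Item a]] ; [Item [Item id] * [Item x]]]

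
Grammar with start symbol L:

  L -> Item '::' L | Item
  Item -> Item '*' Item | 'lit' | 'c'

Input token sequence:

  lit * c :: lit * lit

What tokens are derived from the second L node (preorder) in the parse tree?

[L [Item [Item lit] * [Item c]] :: [L [Item [Item lit] * [Item lit]]]]

lit * lit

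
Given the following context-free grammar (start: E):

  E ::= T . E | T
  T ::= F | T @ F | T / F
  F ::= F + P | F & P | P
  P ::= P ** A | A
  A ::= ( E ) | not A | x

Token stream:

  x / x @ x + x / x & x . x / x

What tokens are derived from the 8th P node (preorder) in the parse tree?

[E [T [T [T [T [F [P [A x]]]] / [F [P [A x]]]] @ [F [F [P [A x]]] + [P [A x]]]] / [F [F [P [A x]]] & [P [A x]]]] . [E [T [T [F [P [A x]]]] / [F [P [A x]]]]]]

x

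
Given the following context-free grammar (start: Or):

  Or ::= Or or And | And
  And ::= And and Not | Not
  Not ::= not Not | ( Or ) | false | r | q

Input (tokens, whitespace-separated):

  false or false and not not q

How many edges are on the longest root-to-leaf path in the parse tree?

5

[Or [Or [And [Not false]]] or [And [And [Not false]] and [Not not [Not not [Not q]]]]]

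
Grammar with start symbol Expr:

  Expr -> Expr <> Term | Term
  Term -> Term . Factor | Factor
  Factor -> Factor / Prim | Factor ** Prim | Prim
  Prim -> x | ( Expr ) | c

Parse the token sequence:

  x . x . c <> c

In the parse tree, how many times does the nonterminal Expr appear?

2

[Expr [Expr [Term [Term [Term [Factor [Prim x]]] . [Factor [Prim x]]] . [Factor [Prim c]]]] <> [Term [Factor [Prim c]]]]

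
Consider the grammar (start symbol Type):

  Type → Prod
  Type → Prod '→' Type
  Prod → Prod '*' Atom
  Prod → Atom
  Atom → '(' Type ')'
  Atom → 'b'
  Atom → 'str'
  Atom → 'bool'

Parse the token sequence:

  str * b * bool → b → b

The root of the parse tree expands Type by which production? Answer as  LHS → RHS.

[Type [Prod [Prod [Prod [Atom str]] * [Atom b]] * [Atom bool]] → [Type [Prod [Atom b]] → [Type [Prod [Atom b]]]]]

Type → Prod '→' Type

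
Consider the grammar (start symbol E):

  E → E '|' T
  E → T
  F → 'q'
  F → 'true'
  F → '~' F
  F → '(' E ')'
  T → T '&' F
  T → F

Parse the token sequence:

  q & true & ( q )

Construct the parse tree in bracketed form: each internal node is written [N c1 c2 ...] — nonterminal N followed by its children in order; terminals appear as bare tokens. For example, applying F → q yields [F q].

[E [T [T [T [F q]] & [F true]] & [F ( [E [T [F q]]] )]]]

E
T
T & F
T & F & F
F & F & F
q & F & F
q & true & F
q & true & ( E )
q & true & ( T )
q & true & ( F )
q & true & ( q )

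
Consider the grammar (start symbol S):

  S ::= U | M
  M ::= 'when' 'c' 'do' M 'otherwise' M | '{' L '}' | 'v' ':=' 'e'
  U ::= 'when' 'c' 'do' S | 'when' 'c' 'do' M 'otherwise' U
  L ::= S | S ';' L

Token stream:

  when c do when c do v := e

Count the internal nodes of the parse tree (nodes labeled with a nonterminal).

[S [U when c do [S [U when c do [S [M v := e]]]]]]

6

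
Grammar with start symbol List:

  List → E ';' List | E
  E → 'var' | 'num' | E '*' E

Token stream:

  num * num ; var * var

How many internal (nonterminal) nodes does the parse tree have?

[List [E [E num] * [E num]] ; [List [E [E var] * [E var]]]]

8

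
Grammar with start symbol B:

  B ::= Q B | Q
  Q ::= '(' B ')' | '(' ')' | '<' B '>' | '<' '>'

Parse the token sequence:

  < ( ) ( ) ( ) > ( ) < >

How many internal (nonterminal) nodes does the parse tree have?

[B [Q < [B [Q ( )] [B [Q ( )] [B [Q ( )]]]] >] [B [Q ( )] [B [Q < >]]]]

12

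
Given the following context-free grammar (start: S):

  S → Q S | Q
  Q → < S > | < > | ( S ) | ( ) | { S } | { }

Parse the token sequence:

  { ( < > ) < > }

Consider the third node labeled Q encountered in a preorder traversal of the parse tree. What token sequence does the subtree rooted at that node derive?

[S [Q { [S [Q ( [S [Q < >]] )] [S [Q < >]]] }]]

< >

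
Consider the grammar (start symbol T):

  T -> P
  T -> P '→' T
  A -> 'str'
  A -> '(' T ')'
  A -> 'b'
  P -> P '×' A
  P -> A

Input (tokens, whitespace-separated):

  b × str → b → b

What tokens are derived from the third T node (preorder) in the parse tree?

[T [P [P [A b]] × [A str]] → [T [P [A b]] → [T [P [A b]]]]]

b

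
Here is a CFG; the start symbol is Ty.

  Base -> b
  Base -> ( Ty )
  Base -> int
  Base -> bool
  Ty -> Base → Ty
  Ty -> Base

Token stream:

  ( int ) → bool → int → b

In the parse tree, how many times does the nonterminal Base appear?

[Ty [Base ( [Ty [Base int]] )] → [Ty [Base bool] → [Ty [Base int] → [Ty [Base b]]]]]

5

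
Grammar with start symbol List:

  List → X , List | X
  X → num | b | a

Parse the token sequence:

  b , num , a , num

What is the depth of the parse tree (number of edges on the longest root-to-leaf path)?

[List [X b] , [List [X num] , [List [X a] , [List [X num]]]]]

5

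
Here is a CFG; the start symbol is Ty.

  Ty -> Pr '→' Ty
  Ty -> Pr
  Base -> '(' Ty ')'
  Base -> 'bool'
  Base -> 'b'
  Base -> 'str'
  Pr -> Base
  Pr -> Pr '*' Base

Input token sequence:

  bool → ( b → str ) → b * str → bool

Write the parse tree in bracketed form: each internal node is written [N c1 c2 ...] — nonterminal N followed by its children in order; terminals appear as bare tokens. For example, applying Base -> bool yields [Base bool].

Ty
Pr → Ty
Base → Ty
bool → Ty
bool → Pr → Ty
bool → Base → Ty
bool → ( Ty ) → Ty
bool → ( Pr → Ty ) → Ty
bool → ( Base → Ty ) → Ty
bool → ( b → Ty ) → Ty
bool → ( b → Pr ) → Ty
bool → ( b → Base ) → Ty
bool → ( b → str ) → Ty
bool → ( b → str ) → Pr → Ty
bool → ( b → str ) → Pr * Base → Ty
bool → ( b → str ) → Base * Base → Ty
bool → ( b → str ) → b * Base → Ty
bool → ( b → str ) → b * str → Ty
bool → ( b → str ) → b * str → Pr
bool → ( b → str ) → b * str → Base
bool → ( b → str ) → b * str → bool

[Ty [Pr [Base bool]] → [Ty [Pr [Base ( [Ty [Pr [Base b]] → [Ty [Pr [Base str]]]] )]] → [Ty [Pr [Pr [Base b]] * [Base str]] → [Ty [Pr [Base bool]]]]]]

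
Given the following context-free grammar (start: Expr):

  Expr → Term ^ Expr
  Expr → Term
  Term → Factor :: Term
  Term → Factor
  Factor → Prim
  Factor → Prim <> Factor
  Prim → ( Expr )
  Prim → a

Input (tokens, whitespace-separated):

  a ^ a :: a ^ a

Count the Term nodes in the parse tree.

4

[Expr [Term [Factor [Prim a]]] ^ [Expr [Term [Factor [Prim a]] :: [Term [Factor [Prim a]]]] ^ [Expr [Term [Factor [Prim a]]]]]]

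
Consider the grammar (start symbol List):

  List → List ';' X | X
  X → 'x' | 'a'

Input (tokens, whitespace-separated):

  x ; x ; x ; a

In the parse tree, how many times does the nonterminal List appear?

4

[List [List [List [List [X x]] ; [X x]] ; [X x]] ; [X a]]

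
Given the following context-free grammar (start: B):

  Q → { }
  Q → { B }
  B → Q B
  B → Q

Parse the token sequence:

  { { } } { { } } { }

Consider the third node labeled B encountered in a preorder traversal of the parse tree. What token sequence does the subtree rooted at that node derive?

[B [Q { [B [Q { }]] }] [B [Q { [B [Q { }]] }] [B [Q { }]]]]

{ { } } { }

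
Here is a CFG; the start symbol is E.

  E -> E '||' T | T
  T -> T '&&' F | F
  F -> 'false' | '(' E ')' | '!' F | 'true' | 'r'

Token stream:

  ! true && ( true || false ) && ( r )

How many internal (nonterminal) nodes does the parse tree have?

[E [T [T [T [F ! [F true]]] && [F ( [E [E [T [F true]]] || [T [F false]]] )]] && [F ( [E [T [F r]]] )]]]

17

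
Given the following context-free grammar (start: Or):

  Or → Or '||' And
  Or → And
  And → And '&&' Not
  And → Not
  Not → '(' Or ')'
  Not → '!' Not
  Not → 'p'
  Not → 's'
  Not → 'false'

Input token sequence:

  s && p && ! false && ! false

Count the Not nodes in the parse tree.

[Or [And [And [And [And [Not s]] && [Not p]] && [Not ! [Not false]]] && [Not ! [Not false]]]]

6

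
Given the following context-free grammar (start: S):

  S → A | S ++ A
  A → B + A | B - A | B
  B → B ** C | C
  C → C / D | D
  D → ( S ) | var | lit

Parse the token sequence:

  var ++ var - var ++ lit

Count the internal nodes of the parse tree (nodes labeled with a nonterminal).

19

[S [S [S [A [B [C [D var]]]]] ++ [A [B [C [D var]]] - [A [B [C [D var]]]]]] ++ [A [B [C [D lit]]]]]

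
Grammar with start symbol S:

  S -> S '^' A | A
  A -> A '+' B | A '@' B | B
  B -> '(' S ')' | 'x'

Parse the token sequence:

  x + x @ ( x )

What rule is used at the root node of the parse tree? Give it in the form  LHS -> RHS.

S -> A

[S [A [A [A [B x]] + [B x]] @ [B ( [S [A [B x]]] )]]]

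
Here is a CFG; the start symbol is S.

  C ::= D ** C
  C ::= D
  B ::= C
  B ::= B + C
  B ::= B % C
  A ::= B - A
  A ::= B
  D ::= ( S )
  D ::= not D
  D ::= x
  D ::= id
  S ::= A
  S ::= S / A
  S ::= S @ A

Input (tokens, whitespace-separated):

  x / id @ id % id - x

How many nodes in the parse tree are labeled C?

5

[S [S [S [A [B [C [D x]]]]] / [A [B [C [D id]]]]] @ [A [B [B [C [D id]]] % [C [D id]]] - [A [B [C [D x]]]]]]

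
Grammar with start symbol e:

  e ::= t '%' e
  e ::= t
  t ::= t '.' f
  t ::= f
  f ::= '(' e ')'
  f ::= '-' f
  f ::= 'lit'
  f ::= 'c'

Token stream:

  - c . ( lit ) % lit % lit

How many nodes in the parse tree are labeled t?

5

[e [t [t [f - [f c]]] . [f ( [e [t [f lit]]] )]] % [e [t [f lit]] % [e [t [f lit]]]]]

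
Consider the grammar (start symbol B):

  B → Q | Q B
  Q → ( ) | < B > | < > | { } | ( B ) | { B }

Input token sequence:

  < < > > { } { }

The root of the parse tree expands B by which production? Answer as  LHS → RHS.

B → Q B

[B [Q < [B [Q < >]] >] [B [Q { }] [B [Q { }]]]]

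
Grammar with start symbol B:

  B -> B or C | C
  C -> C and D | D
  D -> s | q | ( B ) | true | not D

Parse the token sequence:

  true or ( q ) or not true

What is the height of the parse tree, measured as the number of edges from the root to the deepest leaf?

7

[B [B [B [C [D true]]] or [C [D ( [B [C [D q]]] )]]] or [C [D not [D true]]]]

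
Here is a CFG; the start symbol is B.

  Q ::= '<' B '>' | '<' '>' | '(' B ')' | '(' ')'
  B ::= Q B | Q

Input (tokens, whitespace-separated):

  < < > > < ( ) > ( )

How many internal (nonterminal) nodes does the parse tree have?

[B [Q < [B [Q < >]] >] [B [Q < [B [Q ( )]] >] [B [Q ( )]]]]

10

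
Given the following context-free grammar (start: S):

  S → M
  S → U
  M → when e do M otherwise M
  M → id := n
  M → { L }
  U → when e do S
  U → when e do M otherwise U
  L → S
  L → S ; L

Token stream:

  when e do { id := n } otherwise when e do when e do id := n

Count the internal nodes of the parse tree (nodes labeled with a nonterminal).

11

[S [U when e do [M { [L [S [M id := n]]] }] otherwise [U when e do [S [U when e do [S [M id := n]]]]]]]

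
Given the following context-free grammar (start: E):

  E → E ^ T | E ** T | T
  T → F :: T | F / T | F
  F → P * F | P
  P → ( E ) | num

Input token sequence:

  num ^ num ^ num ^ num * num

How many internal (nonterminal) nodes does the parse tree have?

[E [E [E [E [T [F [P num]]]] ^ [T [F [P num]]]] ^ [T [F [P num]]]] ^ [T [F [P num] * [F [P num]]]]]

18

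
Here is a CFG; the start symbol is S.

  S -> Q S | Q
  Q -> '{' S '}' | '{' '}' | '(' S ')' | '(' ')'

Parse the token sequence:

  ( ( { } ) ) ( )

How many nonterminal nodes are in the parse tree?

[S [Q ( [S [Q ( [S [Q { }]] )]] )] [S [Q ( )]]]

8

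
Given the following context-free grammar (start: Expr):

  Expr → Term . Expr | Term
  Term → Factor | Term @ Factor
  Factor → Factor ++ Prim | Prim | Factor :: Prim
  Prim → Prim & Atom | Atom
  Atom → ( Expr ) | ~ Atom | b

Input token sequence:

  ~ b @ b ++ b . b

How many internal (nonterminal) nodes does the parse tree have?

[Expr [Term [Term [Factor [Prim [Atom ~ [Atom b]]]]] @ [Factor [Factor [Prim [Atom b]]] ++ [Prim [Atom b]]]] . [Expr [Term [Factor [Prim [Atom b]]]]]]

18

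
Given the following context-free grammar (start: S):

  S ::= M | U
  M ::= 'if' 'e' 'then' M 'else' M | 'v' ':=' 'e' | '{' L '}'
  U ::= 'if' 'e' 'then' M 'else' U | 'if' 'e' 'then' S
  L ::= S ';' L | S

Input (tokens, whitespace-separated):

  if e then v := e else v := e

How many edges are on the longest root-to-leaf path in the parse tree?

3

[S [M if e then [M v := e] else [M v := e]]]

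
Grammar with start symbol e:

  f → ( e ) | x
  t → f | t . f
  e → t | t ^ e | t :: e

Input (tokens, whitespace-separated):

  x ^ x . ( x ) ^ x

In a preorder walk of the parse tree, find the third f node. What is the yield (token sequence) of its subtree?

( x )

[e [t [f x]] ^ [e [t [t [f x]] . [f ( [e [t [f x]]] )]] ^ [e [t [f x]]]]]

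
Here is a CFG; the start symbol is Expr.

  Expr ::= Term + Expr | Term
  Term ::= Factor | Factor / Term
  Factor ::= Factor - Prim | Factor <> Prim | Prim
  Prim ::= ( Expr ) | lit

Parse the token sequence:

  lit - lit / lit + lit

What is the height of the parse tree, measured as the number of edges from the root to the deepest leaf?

5

[Expr [Term [Factor [Factor [Prim lit]] - [Prim lit]] / [Term [Factor [Prim lit]]]] + [Expr [Term [Factor [Prim lit]]]]]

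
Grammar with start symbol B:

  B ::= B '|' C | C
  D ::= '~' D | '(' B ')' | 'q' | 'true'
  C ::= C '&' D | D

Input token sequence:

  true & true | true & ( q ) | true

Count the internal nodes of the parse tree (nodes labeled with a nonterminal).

[B [B [B [C [C [D true]] & [D true]]] | [C [C [D true]] & [D ( [B [C [D q]]] )]]] | [C [D true]]]

16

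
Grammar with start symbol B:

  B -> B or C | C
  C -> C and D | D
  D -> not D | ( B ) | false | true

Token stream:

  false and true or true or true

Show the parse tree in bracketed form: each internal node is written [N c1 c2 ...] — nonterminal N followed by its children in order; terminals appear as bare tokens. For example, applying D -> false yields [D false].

[B [B [B [C [C [D false]] and [D true]]] or [C [D true]]] or [C [D true]]]

B
B or C
B or C or C
C or C or C
C and D or C or C
D and D or C or C
false and D or C or C
false and true or C or C
false and true or D or C
false and true or true or C
false and true or true or D
false and true or true or true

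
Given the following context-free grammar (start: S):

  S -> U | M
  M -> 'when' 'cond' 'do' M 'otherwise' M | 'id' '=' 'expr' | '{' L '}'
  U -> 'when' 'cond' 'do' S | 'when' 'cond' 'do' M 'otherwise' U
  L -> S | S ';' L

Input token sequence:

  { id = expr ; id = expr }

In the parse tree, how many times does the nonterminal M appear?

[S [M { [L [S [M id = expr]] ; [L [S [M id = expr]]]] }]]

3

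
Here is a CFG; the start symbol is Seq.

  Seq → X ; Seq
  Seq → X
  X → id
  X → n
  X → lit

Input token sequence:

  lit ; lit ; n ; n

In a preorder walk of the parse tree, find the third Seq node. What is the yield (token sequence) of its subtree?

[Seq [X lit] ; [Seq [X lit] ; [Seq [X n] ; [Seq [X n]]]]]

n ; n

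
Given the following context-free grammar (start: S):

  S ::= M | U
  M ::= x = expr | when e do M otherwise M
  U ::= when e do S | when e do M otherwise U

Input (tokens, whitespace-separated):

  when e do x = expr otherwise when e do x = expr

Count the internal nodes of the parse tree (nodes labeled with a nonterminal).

[S [U when e do [M x = expr] otherwise [U when e do [S [M x = expr]]]]]

6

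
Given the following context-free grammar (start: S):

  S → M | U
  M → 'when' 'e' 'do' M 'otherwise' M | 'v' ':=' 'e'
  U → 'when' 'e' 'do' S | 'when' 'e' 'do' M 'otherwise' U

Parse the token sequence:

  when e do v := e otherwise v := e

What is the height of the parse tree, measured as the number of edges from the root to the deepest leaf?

[S [M when e do [M v := e] otherwise [M v := e]]]

3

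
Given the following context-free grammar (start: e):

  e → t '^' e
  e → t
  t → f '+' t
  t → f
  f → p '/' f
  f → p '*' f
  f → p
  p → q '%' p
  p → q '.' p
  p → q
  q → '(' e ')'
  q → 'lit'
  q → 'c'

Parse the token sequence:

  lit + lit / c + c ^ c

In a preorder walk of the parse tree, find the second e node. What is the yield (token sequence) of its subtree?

[e [t [f [p [q lit]]] + [t [f [p [q lit]] / [f [p [q c]]]] + [t [f [p [q c]]]]]] ^ [e [t [f [p [q c]]]]]]

c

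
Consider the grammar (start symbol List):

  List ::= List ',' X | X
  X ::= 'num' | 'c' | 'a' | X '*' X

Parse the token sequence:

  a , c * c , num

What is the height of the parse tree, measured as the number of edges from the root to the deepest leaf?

[List [List [List [X a]] , [X [X c] * [X c]]] , [X num]]

4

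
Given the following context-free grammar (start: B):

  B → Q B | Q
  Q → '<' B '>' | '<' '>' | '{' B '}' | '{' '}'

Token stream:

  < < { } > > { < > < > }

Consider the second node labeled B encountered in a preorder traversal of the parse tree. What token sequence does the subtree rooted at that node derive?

< { } >

[B [Q < [B [Q < [B [Q { }]] >]] >] [B [Q { [B [Q < >] [B [Q < >]]] }]]]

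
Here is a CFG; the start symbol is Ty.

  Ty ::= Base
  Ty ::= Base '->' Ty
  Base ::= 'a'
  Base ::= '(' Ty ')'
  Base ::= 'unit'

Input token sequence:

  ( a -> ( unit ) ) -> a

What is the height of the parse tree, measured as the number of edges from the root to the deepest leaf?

7

[Ty [Base ( [Ty [Base a] -> [Ty [Base ( [Ty [Base unit]] )]]] )] -> [Ty [Base a]]]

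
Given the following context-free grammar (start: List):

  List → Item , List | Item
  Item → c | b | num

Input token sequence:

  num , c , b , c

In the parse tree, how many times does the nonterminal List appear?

4

[List [Item num] , [List [Item c] , [List [Item b] , [List [Item c]]]]]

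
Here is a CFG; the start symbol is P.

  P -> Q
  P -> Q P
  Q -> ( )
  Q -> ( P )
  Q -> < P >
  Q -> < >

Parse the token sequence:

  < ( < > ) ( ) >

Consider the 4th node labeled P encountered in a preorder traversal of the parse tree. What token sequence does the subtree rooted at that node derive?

[P [Q < [P [Q ( [P [Q < >]] )] [P [Q ( )]]] >]]

( )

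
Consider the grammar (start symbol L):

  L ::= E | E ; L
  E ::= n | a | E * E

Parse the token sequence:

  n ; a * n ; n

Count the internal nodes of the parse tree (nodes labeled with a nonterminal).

8

[L [E n] ; [L [E [E a] * [E n]] ; [L [E n]]]]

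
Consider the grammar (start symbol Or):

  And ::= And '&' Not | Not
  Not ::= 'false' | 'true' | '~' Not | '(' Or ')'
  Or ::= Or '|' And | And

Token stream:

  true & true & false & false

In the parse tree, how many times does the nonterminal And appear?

[Or [And [And [And [And [Not true]] & [Not true]] & [Not false]] & [Not false]]]

4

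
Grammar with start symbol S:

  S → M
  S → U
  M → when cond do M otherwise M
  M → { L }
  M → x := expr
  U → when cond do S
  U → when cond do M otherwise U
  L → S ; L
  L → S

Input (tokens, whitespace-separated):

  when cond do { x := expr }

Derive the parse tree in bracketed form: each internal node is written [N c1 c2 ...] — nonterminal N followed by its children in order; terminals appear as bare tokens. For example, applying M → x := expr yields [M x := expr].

[S [U when cond do [S [M { [L [S [M x := expr]]] }]]]]

S
U
when cond do S
when cond do M
when cond do { L }
when cond do { S }
when cond do { M }
when cond do { x := expr }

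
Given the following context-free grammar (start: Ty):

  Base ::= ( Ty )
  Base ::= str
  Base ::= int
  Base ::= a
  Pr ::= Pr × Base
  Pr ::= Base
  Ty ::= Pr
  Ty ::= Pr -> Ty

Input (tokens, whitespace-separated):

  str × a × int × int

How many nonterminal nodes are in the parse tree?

[Ty [Pr [Pr [Pr [Pr [Base str]] × [Base a]] × [Base int]] × [Base int]]]

9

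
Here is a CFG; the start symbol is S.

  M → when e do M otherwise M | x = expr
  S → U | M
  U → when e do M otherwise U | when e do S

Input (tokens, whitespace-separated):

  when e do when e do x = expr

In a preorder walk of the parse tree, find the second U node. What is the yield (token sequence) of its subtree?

when e do x = expr

[S [U when e do [S [U when e do [S [M x = expr]]]]]]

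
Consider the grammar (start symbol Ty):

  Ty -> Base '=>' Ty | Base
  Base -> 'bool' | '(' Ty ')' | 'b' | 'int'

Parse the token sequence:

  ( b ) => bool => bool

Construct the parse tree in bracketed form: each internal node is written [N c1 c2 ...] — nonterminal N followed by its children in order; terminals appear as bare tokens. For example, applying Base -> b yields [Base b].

[Ty [Base ( [Ty [Base b]] )] => [Ty [Base bool] => [Ty [Base bool]]]]

Ty
Base => Ty
( Ty ) => Ty
( Base ) => Ty
( b ) => Ty
( b ) => Base => Ty
( b ) => bool => Ty
( b ) => bool => Base
( b ) => bool => bool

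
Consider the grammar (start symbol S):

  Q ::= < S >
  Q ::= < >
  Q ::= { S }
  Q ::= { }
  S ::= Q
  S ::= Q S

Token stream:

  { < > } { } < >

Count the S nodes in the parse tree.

4

[S [Q { [S [Q < >]] }] [S [Q { }] [S [Q < >]]]]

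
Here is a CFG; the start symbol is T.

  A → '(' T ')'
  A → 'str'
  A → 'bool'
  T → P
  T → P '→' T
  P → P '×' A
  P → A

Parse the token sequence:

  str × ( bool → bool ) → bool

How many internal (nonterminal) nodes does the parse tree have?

[T [P [P [A str]] × [A ( [T [P [A bool]] → [T [P [A bool]]]] )]] → [T [P [A bool]]]]

14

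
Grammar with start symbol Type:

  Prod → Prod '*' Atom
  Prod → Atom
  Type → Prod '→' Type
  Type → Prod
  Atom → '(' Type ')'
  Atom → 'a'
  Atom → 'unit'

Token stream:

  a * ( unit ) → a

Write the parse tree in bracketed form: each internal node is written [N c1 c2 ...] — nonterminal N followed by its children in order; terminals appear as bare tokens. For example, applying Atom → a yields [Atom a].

Type
Prod → Type
Prod * Atom → Type
Atom * Atom → Type
a * Atom → Type
a * ( Type ) → Type
a * ( Prod ) → Type
a * ( Atom ) → Type
a * ( unit ) → Type
a * ( unit ) → Prod
a * ( unit ) → Atom
a * ( unit ) → a

[Type [Prod [Prod [Atom a]] * [Atom ( [Type [Prod [Atom unit]]] )]] → [Type [Prod [Atom a]]]]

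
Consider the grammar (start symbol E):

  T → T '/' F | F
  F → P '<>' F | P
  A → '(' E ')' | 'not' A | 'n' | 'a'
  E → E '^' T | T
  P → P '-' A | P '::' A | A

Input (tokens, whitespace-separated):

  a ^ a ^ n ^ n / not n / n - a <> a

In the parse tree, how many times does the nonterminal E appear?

4

[E [E [E [E [T [F [P [A a]]]]] ^ [T [F [P [A a]]]]] ^ [T [F [P [A n]]]]] ^ [T [T [T [F [P [A n]]]] / [F [P [A not [A n]]]]] / [F [P [P [A n]] - [A a]] <> [F [P [A a]]]]]]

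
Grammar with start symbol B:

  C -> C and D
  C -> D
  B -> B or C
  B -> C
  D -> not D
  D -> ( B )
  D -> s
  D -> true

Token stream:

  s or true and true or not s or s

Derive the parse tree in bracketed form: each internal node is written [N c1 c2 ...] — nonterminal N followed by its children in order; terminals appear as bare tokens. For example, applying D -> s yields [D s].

B
B or C
B or C or C
B or C or C or C
C or C or C or C
D or C or C or C
s or C or C or C
s or C and D or C or C
s or D and D or C or C
s or true and D or C or C
s or true and true or C or C
s or true and true or D or C
s or true and true or not D or C
s or true and true or not s or C
s or true and true or not s or D
s or true and true or not s or s

[B [B [B [B [C [D s]]] or [C [C [D true]] and [D true]]] or [C [D not [D s]]]] or [C [D s]]]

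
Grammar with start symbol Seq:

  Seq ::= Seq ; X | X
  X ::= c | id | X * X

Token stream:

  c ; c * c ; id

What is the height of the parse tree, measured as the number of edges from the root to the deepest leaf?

4

[Seq [Seq [Seq [X c]] ; [X [X c] * [X c]]] ; [X id]]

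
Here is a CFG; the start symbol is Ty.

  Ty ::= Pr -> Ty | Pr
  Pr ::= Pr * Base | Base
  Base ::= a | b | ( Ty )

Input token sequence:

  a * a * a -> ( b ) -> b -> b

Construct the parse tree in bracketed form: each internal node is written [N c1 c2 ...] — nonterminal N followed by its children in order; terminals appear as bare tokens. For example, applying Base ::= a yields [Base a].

Ty
Pr -> Ty
Pr * Base -> Ty
Pr * Base * Base -> Ty
Base * Base * Base -> Ty
a * Base * Base -> Ty
a * a * Base -> Ty
a * a * a -> Ty
a * a * a -> Pr -> Ty
a * a * a -> Base -> Ty
a * a * a -> ( Ty ) -> Ty
a * a * a -> ( Pr ) -> Ty
a * a * a -> ( Base ) -> Ty
a * a * a -> ( b ) -> Ty
a * a * a -> ( b ) -> Pr -> Ty
a * a * a -> ( b ) -> Base -> Ty
a * a * a -> ( b ) -> b -> Ty
a * a * a -> ( b ) -> b -> Pr
a * a * a -> ( b ) -> b -> Base
a * a * a -> ( b ) -> b -> b

[Ty [Pr [Pr [Pr [Base a]] * [Base a]] * [Base a]] -> [Ty [Pr [Base ( [Ty [Pr [Base b]]] )]] -> [Ty [Pr [Base b]] -> [Ty [Pr [Base b]]]]]]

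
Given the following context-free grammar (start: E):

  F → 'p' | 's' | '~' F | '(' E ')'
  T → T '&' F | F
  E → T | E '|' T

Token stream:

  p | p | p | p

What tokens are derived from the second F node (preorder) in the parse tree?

p

[E [E [E [E [T [F p]]] | [T [F p]]] | [T [F p]]] | [T [F p]]]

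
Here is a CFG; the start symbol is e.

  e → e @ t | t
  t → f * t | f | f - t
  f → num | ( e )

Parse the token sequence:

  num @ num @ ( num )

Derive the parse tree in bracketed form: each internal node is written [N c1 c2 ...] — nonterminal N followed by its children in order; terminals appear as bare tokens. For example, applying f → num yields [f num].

[e [e [e [t [f num]]] @ [t [f num]]] @ [t [f ( [e [t [f num]]] )]]]

e
e @ t
e @ t @ t
t @ t @ t
f @ t @ t
num @ t @ t
num @ f @ t
num @ num @ t
num @ num @ f
num @ num @ ( e )
num @ num @ ( t )
num @ num @ ( f )
num @ num @ ( num )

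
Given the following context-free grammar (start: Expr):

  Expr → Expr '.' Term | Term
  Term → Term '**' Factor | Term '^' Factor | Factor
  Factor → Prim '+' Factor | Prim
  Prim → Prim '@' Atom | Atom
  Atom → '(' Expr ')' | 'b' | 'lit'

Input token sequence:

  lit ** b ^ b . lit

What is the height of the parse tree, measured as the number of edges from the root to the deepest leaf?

[Expr [Expr [Term [Term [Term [Factor [Prim [Atom lit]]]] ** [Factor [Prim [Atom b]]]] ^ [Factor [Prim [Atom b]]]]] . [Term [Factor [Prim [Atom lit]]]]]

8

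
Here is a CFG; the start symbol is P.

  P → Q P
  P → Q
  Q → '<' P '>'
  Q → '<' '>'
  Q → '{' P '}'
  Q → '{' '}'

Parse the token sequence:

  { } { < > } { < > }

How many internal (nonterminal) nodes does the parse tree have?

10

[P [Q { }] [P [Q { [P [Q < >]] }] [P [Q { [P [Q < >]] }]]]]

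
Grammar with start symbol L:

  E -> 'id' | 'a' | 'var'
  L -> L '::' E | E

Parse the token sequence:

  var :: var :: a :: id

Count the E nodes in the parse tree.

[L [L [L [L [E var]] :: [E var]] :: [E a]] :: [E id]]

4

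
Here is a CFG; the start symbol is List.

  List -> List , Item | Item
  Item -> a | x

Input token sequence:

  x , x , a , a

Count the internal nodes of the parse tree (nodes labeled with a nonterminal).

8

[List [List [List [List [Item x]] , [Item x]] , [Item a]] , [Item a]]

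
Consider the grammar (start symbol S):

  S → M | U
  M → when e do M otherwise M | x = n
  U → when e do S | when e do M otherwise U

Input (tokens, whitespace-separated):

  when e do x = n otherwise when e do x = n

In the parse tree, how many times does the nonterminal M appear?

2

[S [U when e do [M x = n] otherwise [U when e do [S [M x = n]]]]]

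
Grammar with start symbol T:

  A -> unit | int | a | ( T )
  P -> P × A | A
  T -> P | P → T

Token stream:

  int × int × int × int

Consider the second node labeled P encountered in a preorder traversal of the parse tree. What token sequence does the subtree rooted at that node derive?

[T [P [P [P [P [A int]] × [A int]] × [A int]] × [A int]]]

int × int × int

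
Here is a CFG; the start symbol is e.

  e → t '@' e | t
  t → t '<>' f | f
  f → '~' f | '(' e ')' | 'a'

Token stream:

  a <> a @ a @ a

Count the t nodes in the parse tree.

4

[e [t [t [f a]] <> [f a]] @ [e [t [f a]] @ [e [t [f a]]]]]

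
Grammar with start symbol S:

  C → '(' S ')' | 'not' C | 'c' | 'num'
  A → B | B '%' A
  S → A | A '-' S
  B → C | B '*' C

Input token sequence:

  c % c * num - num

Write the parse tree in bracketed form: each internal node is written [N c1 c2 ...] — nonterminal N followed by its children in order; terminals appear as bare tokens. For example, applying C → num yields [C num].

S
A - S
B % A - S
C % A - S
c % A - S
c % B - S
c % B * C - S
c % C * C - S
c % c * C - S
c % c * num - S
c % c * num - A
c % c * num - B
c % c * num - C
c % c * num - num

[S [A [B [C c]] % [A [B [B [C c]] * [C num]]]] - [S [A [B [C num]]]]]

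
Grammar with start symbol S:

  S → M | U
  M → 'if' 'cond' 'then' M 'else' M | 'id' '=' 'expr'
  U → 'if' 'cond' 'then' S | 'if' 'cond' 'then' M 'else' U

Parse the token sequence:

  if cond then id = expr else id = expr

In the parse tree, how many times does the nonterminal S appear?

1

[S [M if cond then [M id = expr] else [M id = expr]]]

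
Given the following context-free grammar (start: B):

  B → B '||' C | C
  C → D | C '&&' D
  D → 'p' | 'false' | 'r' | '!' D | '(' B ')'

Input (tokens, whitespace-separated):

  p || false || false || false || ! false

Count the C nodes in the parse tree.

5

[B [B [B [B [B [C [D p]]] || [C [D false]]] || [C [D false]]] || [C [D false]]] || [C [D ! [D false]]]]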